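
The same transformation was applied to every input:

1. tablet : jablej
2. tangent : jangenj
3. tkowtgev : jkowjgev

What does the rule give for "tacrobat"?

Each output is the input with this applied: replace every "t" with "j".
For "tacrobat" the result is "jacrobaj".

jacrobaj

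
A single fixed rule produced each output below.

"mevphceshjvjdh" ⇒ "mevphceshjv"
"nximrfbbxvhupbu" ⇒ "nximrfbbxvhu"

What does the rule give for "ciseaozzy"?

ciseao

Each output is the input with this applied: delete the last 3 characters.
Applying that to "ciseaozzy" gives "ciseao".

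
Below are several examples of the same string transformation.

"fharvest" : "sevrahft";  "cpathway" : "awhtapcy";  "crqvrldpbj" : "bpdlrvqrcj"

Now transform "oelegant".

nageleot

The pattern: move the last character to the front, then reverse the string.
Starting from "oelegant": after the first operation, "toelegan"; after the second, "nageleot".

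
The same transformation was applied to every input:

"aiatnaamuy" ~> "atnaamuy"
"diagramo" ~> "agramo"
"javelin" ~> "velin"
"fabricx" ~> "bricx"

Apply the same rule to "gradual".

Rule — delete the first 2 characters.
Applying that to "gradual" gives "adual".

adual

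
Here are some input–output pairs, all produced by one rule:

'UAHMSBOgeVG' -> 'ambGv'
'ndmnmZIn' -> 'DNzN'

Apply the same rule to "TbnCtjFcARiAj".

Looking at the pairs, the operation is to keep every other character starting from the second (positions 2nd, 4th, 6th, ...), then flip the case of every letter.
Starting from "TbnCtjFcARiAj": after the first operation, "bCjcRA"; after the second, "BcJCra".

BcJCra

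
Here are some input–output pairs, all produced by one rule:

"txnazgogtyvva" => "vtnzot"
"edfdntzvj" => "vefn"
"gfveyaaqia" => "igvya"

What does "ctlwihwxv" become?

xcli

Looking at the pairs, the operation is to move the last 3 characters to the front (rotate right by 3), then keep every other character starting from the second (positions 2nd, 4th, 6th, ...).
"ctlwihwxv" → "wxvctlwih" → "xcli".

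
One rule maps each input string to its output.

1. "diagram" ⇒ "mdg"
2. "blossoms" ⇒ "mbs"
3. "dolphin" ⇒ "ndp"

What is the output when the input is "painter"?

Rule — keep one character in every 3, starting at position 1 (positions 1st, 4th, 7th, ...), then move the last character to the front.
Starting from "painter": after the first operation, "pnr"; after the second, "rpn".

rpn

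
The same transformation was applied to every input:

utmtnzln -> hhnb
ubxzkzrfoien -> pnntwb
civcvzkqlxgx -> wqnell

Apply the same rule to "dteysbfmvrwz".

hmpafn

Each output is the input with this applied: keep every other character starting from the second (positions 2nd, 4th, 6th, ...), then shift every letter 12 places backward in the alphabet (wrapping around).
On "dteysbfmvrwz" that produces "hmpafn".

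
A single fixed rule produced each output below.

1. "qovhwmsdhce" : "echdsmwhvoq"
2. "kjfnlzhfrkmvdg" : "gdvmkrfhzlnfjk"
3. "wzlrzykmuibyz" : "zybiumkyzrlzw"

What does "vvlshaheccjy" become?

yjccehahslvv

Rule — reverse the string.
Doing the same to "vvlshaheccjy": "yjccehahslvv".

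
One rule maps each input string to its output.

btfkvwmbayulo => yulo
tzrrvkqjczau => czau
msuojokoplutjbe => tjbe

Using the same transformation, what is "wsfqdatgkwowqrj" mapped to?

Rule — keep only the last 4 characters.
Doing the same to "wsfqdatgkwowqrj": "wqrj".

wqrj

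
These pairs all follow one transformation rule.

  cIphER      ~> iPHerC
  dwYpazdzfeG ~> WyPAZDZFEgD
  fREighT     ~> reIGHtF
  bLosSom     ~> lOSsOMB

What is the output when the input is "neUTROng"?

EutroNGN

Rule — flip the case of every letter, then move the first character to the end.
Working it through for "neUTROng": intermediate "NEutroNG", final "EutroNGN".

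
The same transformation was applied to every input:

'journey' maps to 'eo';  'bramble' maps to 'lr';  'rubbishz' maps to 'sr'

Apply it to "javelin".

The transformation: move the first 3 characters to the end (rotate left by 3), then keep one character in every 3, starting at position 3 (positions 3rd, 6th, 9th, ...).
Applying both steps to "javelin": "elinjav", then "ia".
(Check on "journey": → "rneyjou" → "eo" ✓)

ia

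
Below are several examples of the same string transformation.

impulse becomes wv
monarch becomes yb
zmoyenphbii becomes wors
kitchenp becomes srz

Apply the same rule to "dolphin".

yr

In each case the input is transformed by: keep one character in every 3, starting at position 2 (positions 2nd, 5th, 8th, ...), then shift every letter 10 places forward in the alphabet (wrapping around).
Starting from "dolphin": after the first operation, "oh"; after the second, "yr".
(Check on "monarch": → "or" → "yb" ✓)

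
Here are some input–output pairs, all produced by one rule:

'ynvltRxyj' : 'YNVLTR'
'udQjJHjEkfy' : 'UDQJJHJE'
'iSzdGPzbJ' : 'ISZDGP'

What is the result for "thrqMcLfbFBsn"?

THRQMCLFBF

Looking at the pairs, the operation is to delete the last 3 characters, then convert every letter to uppercase.
For "thrqMcLfbFBsn", step one produces "thrqMcLfbF"; step two turns that into "THRQMCLFBF".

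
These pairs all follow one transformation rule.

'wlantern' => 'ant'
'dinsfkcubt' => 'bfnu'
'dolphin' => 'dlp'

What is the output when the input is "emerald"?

The pattern: sort the characters into alphabetical order, then keep one character in every 3, starting at position 1 (positions 1st, 4th, 7th, ...).
Working it through for "emerald": intermediate "adeelmr", final "aer".
(Check on "wlantern": → "aelnnrtw" → "ant" ✓)

aer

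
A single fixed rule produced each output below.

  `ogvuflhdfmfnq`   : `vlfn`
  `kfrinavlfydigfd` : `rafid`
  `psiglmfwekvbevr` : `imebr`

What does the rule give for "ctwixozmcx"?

In each case the input is transformed by: keep one character in every 3, starting at position 3 (positions 3rd, 6th, 9th, ...).
So "ctwixozmcx" becomes "woc".

woc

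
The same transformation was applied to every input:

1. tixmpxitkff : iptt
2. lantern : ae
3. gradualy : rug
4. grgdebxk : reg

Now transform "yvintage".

Rule — swap the first and last characters, then keep one character in every 3, starting at position 2 (positions 2nd, 5th, 8th, ...).
Working it through for "yvintage": intermediate "evintagy", final "vty".

vty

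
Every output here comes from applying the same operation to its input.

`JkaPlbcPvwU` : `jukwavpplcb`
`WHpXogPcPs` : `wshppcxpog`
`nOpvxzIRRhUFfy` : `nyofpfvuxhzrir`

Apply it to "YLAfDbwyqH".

yhlqayfwdb

The transformation: take characters alternately from the front and the back (1st, last, 2nd, 2nd-last, ...), then convert every letter to lowercase.
Starting from "YLAfDbwyqH": after the first operation, "YHLqAyfwDb"; after the second, "yhlqayfwdb".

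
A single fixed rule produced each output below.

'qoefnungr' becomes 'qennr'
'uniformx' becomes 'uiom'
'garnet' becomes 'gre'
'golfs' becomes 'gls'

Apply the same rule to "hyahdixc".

hadx

In each case the input is transformed by: keep every other character starting from the first (positions 1st, 3rd, 5th, ...).
Applying that to "hyahdixc" gives "hadx".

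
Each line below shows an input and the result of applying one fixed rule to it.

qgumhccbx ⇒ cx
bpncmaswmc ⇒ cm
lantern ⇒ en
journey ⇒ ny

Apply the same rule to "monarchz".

zh

The transformation: swap each adjacent pair of characters (1↔2, 3↔4, ...), then keep only the last 2 characters.
Doing the same to "monarchz": "zh".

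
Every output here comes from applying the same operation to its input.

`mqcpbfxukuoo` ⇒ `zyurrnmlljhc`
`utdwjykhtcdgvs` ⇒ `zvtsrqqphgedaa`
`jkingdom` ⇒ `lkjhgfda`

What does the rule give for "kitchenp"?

zqmkhfeb

Rule — shift every letter 3 places backward in the alphabet (wrapping around), then sort the characters into reverse alphabetical order.
On "kitchenp": the first step gives "hfqzebkm", and the second then gives "zqmkhfeb".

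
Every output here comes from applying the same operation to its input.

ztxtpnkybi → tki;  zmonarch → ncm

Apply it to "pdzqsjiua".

Looking at the pairs, the operation is to move the first 2 characters to the end (rotate left by 2), then keep one character in every 3, starting at position 2 (positions 2nd, 5th, 8th, ...).
Working it through for "pdzqsjiua": intermediate "zqsjiuapd", final "qip".

qip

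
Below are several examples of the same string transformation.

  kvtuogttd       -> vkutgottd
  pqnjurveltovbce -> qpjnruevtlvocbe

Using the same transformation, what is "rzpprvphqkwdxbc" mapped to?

zrppvrhpkqdwbxc

The rule is to swap each adjacent pair of characters (1↔2, 3↔4, ...).
Doing the same to "rzpprvphqkwdxbc": "zrppvrhpkqdwbxc".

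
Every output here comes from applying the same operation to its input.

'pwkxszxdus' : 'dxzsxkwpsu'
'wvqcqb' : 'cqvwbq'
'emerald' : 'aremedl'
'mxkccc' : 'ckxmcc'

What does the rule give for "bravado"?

The rule is to move the last 2 characters to the front (rotate right by 2), then reverse the string.
Working it through for "bravado": intermediate "dobrava", final "avarbod".
(Check on "wvqcqb": → "qbwvqc" → "cqvwbq" ✓)

avarbod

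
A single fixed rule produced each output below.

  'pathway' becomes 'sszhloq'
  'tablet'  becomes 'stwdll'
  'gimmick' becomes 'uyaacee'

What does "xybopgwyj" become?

tybghopqq

Looking at the pairs, the operation is to sort the characters into alphabetical order, then shift every letter 8 places backward in the alphabet (wrapping around).
"xybopgwyj" → "bgjopwxyy" → "tybghopqq".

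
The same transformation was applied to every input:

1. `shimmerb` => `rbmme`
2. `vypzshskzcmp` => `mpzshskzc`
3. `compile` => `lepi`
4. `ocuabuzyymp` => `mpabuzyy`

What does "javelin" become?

The rule is to delete the first 3 characters, then move the last 2 characters to the front (rotate right by 2).
"javelin" → "elin" → "inel".
(Check on "shimmerb": → "mmerb" → "rbmme" ✓)

inel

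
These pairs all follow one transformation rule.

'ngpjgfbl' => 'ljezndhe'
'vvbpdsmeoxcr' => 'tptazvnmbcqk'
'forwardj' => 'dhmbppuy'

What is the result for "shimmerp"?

In each case the input is transformed by: shift every letter 2 places backward in the alphabet (wrapping around), then take characters alternately from the front and the back (1st, last, 2nd, 2nd-last, ...).
For "shimmerp", step one produces "qfgkkcpn"; step two turns that into "qnfpgckk".

qnfpgckk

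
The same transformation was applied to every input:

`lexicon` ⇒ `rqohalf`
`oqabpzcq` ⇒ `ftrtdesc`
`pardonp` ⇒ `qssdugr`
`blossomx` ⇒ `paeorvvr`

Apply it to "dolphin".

lqgrosk

The transformation: shift every letter 3 places forward in the alphabet (wrapping around), then move the last 2 characters to the front (rotate right by 2).
For "dolphin", step one produces "grosklq"; step two turns that into "lqgrosk".
(Check on "pardonp": → "sdugrqs" → "qssdugr" ✓)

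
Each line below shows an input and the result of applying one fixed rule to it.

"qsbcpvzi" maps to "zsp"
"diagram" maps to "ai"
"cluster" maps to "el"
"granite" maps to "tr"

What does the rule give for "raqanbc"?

In each case the input is transformed by: move the last 3 characters to the front (rotate right by 3), then keep one character in every 3, starting at position 2 (positions 2nd, 5th, 8th, ...).
"raqanbc" → "ba".
(Check on "qsbcpvzi": → "vziqsbcp" → "zsp" ✓)

ba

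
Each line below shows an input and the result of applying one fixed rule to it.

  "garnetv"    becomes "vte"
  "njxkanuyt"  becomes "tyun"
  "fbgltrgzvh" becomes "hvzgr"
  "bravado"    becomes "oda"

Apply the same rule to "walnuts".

What's happening: take characters alternately from the front and the back (1st, last, 2nd, 2nd-last, ...), then keep every other character starting from the second (positions 2nd, 4th, 6th, ...).
On "walnuts": the first step gives "wsatlun", and the second then gives "stu".

stu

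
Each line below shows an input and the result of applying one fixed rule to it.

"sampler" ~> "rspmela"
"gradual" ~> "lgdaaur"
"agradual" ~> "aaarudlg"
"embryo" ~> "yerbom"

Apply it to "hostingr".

ghtsniro

Each output is the input with this applied: swap each adjacent pair of characters (1↔2, 3↔4, ...), then swap the first and last characters.
Working it through for "hostingr": intermediate "ohtsnirg", final "ghtsniro".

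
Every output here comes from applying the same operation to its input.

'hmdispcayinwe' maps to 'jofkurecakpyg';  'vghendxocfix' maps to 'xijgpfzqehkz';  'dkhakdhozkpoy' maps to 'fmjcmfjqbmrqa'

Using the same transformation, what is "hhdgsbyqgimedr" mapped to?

jjfiudasikogft

The rule is to shift every letter 2 places forward in the alphabet (wrapping around).
Applying that to "hhdgsbyqgimedr" gives "jjfiudasikogft".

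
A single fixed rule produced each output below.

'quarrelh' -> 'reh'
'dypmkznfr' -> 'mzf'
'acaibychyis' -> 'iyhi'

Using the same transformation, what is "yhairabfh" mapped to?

What's happening: delete the first 3 characters, then keep every other character starting from the first (positions 1st, 3rd, 5th, ...).
"yhairabfh" → "irabfh" → "iaf".
(Check on "dypmkznfr": → "mkznfr" → "mzf" ✓)

iaf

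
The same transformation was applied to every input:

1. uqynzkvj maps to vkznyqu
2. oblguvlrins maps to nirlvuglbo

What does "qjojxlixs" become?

xilxjojq

In each case the input is transformed by: delete the last character, then reverse the string.
Applying both steps to "qjojxlixs": "qjojxlix", then "xilxjojq".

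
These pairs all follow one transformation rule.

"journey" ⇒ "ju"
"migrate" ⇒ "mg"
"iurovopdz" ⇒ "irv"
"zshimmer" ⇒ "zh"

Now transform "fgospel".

fo

The transformation: keep every other character starting from the first (positions 1st, 3rd, 5th, ...), then delete the last 2 characters.
"fgospel" → "fopl" → "fo".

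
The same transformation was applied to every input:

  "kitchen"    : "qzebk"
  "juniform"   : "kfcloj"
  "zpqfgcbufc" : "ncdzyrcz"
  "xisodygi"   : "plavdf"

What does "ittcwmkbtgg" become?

qztjhyqdd

Rule — shift every letter 3 places backward in the alphabet (wrapping around), then delete the first 2 characters.
On "ittcwmkbtgg": the first step gives "fqqztjhyqdd", and the second then gives "qztjhyqdd".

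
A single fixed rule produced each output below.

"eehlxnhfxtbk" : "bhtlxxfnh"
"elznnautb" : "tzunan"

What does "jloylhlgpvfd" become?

The transformation: take characters alternately from the front and the back (1st, last, 2nd, 2nd-last, ...), then delete the first 3 characters.
Working it through for "jloylhlgpvfd": intermediate "jdlfovyplghl", final "fovyplghl".

fovyplghl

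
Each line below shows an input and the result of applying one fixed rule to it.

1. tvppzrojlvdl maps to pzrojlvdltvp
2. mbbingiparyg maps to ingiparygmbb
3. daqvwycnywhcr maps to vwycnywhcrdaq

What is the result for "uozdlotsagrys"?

Rule — move the first 3 characters to the end (rotate left by 3).
Applying that to "uozdlotsagrys" gives "dlotsagrysuoz".

dlotsagrysuoz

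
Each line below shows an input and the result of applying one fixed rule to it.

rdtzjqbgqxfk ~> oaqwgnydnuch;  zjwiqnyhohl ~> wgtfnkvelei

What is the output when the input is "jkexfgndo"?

In each case the input is transformed by: shift every letter 3 places backward in the alphabet (wrapping around).
Doing the same to "jkexfgndo": "ghbucdkal".

ghbucdkal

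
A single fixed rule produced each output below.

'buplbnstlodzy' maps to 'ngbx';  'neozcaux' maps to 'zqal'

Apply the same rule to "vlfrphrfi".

hxrd

Rule — shift every letter 12 places forward in the alphabet (wrapping around), then keep only the first 4 characters.
Starting from "vlfrphrfi": after the first operation, "hxrdbtdru"; after the second, "hxrd".
(Check on "neozcaux": → "zqalomgj" → "zqal" ✓)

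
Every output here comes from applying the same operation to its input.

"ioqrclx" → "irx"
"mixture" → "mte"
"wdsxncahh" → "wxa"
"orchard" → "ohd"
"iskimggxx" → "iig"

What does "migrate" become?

The pattern: keep one character in every 3, starting at position 1 (positions 1st, 4th, 7th, ...).
Doing the same to "migrate": "mre".

mre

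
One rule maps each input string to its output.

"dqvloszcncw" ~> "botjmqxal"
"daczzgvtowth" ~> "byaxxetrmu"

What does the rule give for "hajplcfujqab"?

fyhnjadsho

The pattern: delete the last 2 characters, then shift every letter 2 places backward in the alphabet (wrapping around).
Applying both steps to "hajplcfujqab": "hajplcfujq", then "fyhnjadsho".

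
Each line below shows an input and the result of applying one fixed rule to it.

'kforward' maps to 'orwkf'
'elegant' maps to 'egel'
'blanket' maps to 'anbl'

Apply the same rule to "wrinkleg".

inkwr

What's happening: delete the last 3 characters, then move the first 2 characters to the end (rotate left by 2).
Applying both steps to "wrinkleg": "wrink", then "inkwr".
(Check on "elegant": → "eleg" → "egel" ✓)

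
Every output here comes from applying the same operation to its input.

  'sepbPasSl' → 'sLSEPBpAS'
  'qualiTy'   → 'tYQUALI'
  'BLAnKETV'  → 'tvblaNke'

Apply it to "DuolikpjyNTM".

tmdUOLIKPJYn

The pattern: move the last 2 characters to the front (rotate right by 2), then flip the case of every letter.
"DuolikpjyNTM" → "TMDuolikpjyN" → "tmdUOLIKPJYn".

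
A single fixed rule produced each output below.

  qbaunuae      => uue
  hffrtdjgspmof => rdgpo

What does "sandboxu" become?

The transformation: delete the first 3 characters, then keep every other character starting from the first (positions 1st, 3rd, 5th, ...).
Working it through for "sandboxu": intermediate "dboxu", final "dou".
(Check on "hffrtdjgspmof": → "rtdjgspmof" → "rdgpo" ✓)

dou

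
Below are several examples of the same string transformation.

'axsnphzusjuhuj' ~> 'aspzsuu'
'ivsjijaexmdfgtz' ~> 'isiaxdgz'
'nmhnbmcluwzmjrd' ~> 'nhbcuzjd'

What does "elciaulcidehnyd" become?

ecaliend

The rule is to keep every other character starting from the first (positions 1st, 3rd, 5th, ...).
So "elciaulcidehnyd" becomes "ecaliend".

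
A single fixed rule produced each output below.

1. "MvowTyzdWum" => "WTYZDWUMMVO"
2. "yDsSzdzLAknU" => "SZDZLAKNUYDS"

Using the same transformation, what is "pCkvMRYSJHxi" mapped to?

VMRYSJHXIPCK

Each output is the input with this applied: move the first 3 characters to the end (rotate left by 3), then convert every letter to uppercase.
Applying that to "pCkvMRYSJHxi" gives "VMRYSJHXIPCK".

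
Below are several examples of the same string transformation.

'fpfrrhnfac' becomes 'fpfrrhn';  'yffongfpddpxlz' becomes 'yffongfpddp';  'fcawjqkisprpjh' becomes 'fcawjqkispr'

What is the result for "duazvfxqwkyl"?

The pattern: delete the last 3 characters.
Doing the same to "duazvfxqwkyl": "duazvfxqw".

duazvfxqw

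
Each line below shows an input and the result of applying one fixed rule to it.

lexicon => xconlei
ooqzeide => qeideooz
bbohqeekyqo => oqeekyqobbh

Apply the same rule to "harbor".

rorhab

The pattern: move the first 3 characters to the end (rotate left by 3), then swap the first and last characters.
On "harbor": the first step gives "borhar", and the second then gives "rorhab".
(Check on "ooqzeide": → "zeideooq" → "qeideooz" ✓)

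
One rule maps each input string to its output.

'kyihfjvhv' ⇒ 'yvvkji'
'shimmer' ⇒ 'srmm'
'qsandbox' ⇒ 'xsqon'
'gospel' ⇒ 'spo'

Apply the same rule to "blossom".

ssoo

The transformation: sort the characters into reverse alphabetical order, then delete the last 3 characters.
Working it through for "blossom": intermediate "ssoomlb", final "ssoo".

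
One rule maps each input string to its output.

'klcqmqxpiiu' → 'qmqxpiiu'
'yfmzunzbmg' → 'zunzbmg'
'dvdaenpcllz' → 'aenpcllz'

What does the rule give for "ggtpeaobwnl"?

What's happening: delete the first 3 characters.
Applying that to "ggtpeaobwnl" gives "peaobwnl".

peaobwnl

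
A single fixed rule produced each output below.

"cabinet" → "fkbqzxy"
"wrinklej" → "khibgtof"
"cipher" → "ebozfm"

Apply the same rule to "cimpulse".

mripbzfj

The rule is to move the first 3 characters to the end (rotate left by 3), then shift every letter 3 places backward in the alphabet (wrapping around).
Starting from "cimpulse": after the first operation, "pulsecim"; after the second, "mripbzfj".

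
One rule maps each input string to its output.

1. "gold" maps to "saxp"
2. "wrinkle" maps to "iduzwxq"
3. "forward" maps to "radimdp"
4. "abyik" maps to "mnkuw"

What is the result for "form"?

What's happening: shift every letter 12 places forward in the alphabet (wrapping around).
Applying that to "form" gives "rady".

rady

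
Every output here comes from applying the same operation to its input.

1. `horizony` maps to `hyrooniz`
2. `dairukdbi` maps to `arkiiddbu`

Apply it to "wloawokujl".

In each case the input is transformed by: sort the characters into reverse alphabetical order, then swap the first and last characters.
"wloawokujl" → "awuoollkjw".

awuoollkjw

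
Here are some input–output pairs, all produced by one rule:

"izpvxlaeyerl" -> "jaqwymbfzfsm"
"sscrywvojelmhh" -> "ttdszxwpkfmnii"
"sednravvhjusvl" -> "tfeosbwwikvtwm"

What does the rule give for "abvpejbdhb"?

The rule is to shift every letter 1 place forward in the alphabet (wrapping around).
Doing the same to "abvpejbdhb": "bcwqfkceic".

bcwqfkceic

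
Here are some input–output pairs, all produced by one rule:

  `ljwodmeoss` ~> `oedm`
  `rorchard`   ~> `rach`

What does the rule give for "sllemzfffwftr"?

fzff

In each case the input is transformed by: take characters alternately from the front and the back (1st, last, 2nd, 2nd-last, ...), then keep only the last 4 characters.
Starting from "sllemzfffwftr": after the first operation, "srltlfewmfzff"; after the second, "fzff".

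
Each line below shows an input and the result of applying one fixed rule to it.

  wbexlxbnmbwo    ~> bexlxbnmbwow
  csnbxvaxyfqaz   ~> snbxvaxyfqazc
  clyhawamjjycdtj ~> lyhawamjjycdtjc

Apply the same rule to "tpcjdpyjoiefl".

The transformation: move the first character to the end.
Applying that to "tpcjdpyjoiefl" gives "pcjdpyjoieflt".

pcjdpyjoieflt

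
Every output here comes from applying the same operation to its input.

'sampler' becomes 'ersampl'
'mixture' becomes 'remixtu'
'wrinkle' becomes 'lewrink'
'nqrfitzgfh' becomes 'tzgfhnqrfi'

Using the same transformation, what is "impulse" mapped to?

Rule — move the first 2 characters to the end (rotate left by 2), then move the first 3 characters to the end (rotate left by 3).
Working it through for "impulse": intermediate "pulseim", final "seimpul".

seimpul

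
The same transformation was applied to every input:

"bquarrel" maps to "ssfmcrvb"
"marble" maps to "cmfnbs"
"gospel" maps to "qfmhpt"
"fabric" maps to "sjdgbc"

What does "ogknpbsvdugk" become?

The rule is to shift every letter 1 place forward in the alphabet (wrapping around), then swap the front and back halves of the string.
Applying both steps to "ogknpbsvdugk": "phloqctwevhl", then "twevhlphloqc".

twevhlphloqc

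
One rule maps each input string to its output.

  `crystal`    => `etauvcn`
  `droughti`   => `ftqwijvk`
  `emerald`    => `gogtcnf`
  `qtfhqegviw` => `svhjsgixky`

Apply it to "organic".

In each case the input is transformed by: shift every letter 2 places forward in the alphabet (wrapping around).
"organic" → "qticpke".

qticpke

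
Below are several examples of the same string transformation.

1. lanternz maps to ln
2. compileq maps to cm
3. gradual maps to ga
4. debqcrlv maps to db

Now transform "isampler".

ia

In each case the input is transformed by: keep every other character starting from the first (positions 1st, 3rd, 5th, ...), then delete the last 2 characters.
Working it through for "isampler": intermediate "iape", final "ia".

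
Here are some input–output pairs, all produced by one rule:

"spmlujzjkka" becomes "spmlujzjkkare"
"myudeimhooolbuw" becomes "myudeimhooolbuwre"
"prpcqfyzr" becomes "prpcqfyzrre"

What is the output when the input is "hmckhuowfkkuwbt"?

hmckhuowfkkuwbtre

The rule is to append "re".
For "hmckhuowfkkuwbt" the result is "hmckhuowfkkuwbtre".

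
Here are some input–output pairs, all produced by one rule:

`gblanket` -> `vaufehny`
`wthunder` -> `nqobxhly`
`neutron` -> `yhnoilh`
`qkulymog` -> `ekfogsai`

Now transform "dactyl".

The transformation: swap each adjacent pair of characters (1↔2, 3↔4, ...), then shift every letter 6 places backward in the alphabet (wrapping around).
"dactyl" → "adtcly" → "uxnwfs".

uxnwfs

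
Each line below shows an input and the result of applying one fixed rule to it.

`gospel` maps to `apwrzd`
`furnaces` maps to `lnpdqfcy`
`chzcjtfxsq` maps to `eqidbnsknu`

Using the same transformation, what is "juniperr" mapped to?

Rule — swap the front and back halves of the string, then shift every letter 11 places forward in the alphabet (wrapping around).
Working it through for "juniperr": intermediate "perrjuni", final "apccufyt".
(Check on "gospel": → "pelgos" → "apwrzd" ✓)

apccufyt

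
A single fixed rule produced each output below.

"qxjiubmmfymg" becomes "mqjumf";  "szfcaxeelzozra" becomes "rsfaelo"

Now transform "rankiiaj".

arni

Rule — move the last 2 characters to the front (rotate right by 2), then keep every other character starting from the first (positions 1st, 3rd, 5th, ...).
"rankiiaj" → "ajrankii" → "arni".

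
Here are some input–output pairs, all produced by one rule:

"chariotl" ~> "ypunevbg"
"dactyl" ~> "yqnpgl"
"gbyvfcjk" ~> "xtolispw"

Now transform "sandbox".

Each output is the input with this applied: shift every letter 13 places forward in the alphabet (wrapping around) — i.e. ROT13, then move the last character to the front.
For "sandbox" the result is "kfnaqob".

kfnaqob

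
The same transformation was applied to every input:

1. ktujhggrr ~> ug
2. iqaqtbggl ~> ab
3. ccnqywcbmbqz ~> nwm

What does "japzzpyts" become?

pp

In each case the input is transformed by: delete the last 2 characters, then keep one character in every 3, starting at position 3 (positions 3rd, 6th, 9th, ...).
For "japzzpyts" the result is "pp".
(Check on "ccnqywcbmbqz": → "ccnqywcbmb" → "nwm" ✓)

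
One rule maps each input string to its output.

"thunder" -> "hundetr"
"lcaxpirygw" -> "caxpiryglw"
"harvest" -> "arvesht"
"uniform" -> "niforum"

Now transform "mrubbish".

rubbismh

In each case the input is transformed by: swap the first and last characters, then move the first character to the end.
Starting from "mrubbish": after the first operation, "hrubbism"; after the second, "rubbismh".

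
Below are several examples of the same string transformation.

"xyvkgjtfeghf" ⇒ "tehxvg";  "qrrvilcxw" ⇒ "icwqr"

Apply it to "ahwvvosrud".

What's happening: keep every other character starting from the first (positions 1st, 3rd, 5th, ...), then move the last 3 characters to the front (rotate right by 3).
Working it through for "ahwvvosrud": intermediate "awvsu", final "vsuaw".

vsuaw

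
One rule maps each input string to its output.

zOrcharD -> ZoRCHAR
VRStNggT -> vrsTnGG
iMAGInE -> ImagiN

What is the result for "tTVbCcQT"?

TtvBcCq

Looking at the pairs, the operation is to delete the last character, then flip the case of every letter.
On "tTVbCcQT": the first step gives "tTVbCcQ", and the second then gives "TtvBcCq".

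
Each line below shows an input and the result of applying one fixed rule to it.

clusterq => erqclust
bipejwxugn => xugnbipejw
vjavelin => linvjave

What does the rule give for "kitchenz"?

enzkitch

Looking at the pairs, the operation is to move the first character to the end, then swap the front and back halves of the string.
"kitchenz" → "enzkitch".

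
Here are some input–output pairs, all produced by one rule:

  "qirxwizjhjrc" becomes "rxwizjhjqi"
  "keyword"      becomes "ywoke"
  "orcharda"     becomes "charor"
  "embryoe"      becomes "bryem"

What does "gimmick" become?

What's happening: delete the last 2 characters, then move the first 2 characters to the end (rotate left by 2).
Starting from "gimmick": after the first operation, "gimmi"; after the second, "mmigi".
(Check on "keyword": → "keywo" → "ywoke" ✓)

mmigi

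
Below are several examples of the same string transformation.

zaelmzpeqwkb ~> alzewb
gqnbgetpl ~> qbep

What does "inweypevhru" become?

nepvr

Rule — keep every other character starting from the second (positions 2nd, 4th, 6th, ...).
So "inweypevhru" becomes "nepvr".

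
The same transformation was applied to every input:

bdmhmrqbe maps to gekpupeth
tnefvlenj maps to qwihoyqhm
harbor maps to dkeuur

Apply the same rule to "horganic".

The pattern: swap each adjacent pair of characters (1↔2, 3↔4, ...), then shift every letter 3 places forward in the alphabet (wrapping around).
Applying both steps to "horganic": "ohgrnaci", then "rkjuqdfl".

rkjuqdfl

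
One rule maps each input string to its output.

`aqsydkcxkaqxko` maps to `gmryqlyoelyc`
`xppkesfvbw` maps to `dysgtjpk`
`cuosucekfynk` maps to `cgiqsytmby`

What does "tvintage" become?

wbhous

Each output is the input with this applied: shift every letter 12 places backward in the alphabet (wrapping around), then delete the first 2 characters.
For "tvintage", step one produces "hjwbhous"; step two turns that into "wbhous".
(Check on "xppkesfvbw": → "lddysgtjpk" → "dysgtjpk" ✓)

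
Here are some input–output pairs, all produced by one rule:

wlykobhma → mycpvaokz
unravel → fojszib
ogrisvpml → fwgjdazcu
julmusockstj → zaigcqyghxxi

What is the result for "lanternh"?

Each output is the input with this applied: shift every letter 12 places backward in the alphabet (wrapping around), then move the first 2 characters to the end (rotate left by 2).
For "lanternh", step one produces "zobhsfbv"; step two turns that into "bhsfbvzo".

bhsfbvzo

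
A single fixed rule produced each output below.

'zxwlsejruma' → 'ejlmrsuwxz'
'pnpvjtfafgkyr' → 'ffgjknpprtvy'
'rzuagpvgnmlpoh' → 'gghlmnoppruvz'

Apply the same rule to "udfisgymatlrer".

The pattern: sort the characters into alphabetical order, then delete the first character.
"udfisgymatlrer" → "adefgilmrrstuy" → "defgilmrrstuy".
(Check on "rzuagpvgnmlpoh": → "agghlmnoppruvz" → "gghlmnoppruvz" ✓)

defgilmrrstuy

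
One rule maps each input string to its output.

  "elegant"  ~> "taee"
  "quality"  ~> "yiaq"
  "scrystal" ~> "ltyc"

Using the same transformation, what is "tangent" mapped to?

The transformation: reverse the string, then keep every other character starting from the first (positions 1st, 3rd, 5th, ...).
For "tangent", step one produces "tnegnat"; step two turns that into "tent".
(Check on "quality": → "ytilauq" → "yiaq" ✓)

tent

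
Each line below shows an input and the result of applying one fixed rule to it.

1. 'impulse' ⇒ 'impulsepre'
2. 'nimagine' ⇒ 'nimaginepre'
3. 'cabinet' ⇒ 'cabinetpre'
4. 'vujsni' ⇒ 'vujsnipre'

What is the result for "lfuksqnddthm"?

lfuksqnddthmpre

The transformation: append "pre".
Doing the same to "lfuksqnddthm": "lfuksqnddthmpre".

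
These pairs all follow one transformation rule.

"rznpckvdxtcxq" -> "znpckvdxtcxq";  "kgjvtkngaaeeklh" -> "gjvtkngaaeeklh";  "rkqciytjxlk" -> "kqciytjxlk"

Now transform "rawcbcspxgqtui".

In each case the input is transformed by: delete the first character.
So "rawcbcspxgqtui" becomes "awcbcspxgqtui".

awcbcspxgqtui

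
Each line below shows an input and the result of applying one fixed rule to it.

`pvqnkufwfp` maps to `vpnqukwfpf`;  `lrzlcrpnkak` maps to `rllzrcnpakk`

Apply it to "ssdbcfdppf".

In each case the input is transformed by: swap each adjacent pair of characters (1↔2, 3↔4, ...).
For "ssdbcfdppf" the result is "ssbdfcpdfp".

ssbdfcpdfp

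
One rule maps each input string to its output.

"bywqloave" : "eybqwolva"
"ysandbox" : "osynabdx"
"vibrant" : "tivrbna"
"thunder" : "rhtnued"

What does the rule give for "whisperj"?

rhwsiepj

Looking at the pairs, the operation is to swap each adjacent pair of characters (1↔2, 3↔4, ...), then move the last character to the front.
Doing the same to "whisperj": "rhwsiepj".
(Check on "thunder": → "htnuedr" → "rhtnued" ✓)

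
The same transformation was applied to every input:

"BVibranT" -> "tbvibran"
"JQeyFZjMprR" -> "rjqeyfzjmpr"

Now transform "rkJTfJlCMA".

The transformation: move the last character to the front, then convert every letter to lowercase.
Applying both steps to "rkJTfJlCMA": "ArkJTfJlCM", then "arkjtfjlcm".

arkjtfjlcm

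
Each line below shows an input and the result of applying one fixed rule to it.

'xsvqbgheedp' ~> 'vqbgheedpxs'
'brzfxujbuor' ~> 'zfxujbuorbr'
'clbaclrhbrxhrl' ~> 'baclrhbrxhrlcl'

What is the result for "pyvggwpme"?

The transformation: move the first 2 characters to the end (rotate left by 2).
For "pyvggwpme" the result is "vggwpmepy".

vggwpmepy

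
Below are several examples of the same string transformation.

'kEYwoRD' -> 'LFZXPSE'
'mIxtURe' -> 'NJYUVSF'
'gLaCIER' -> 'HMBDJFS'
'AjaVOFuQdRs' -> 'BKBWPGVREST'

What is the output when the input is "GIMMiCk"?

Each output is the input with this applied: shift every letter 1 place forward in the alphabet (wrapping around), then convert every letter to uppercase.
Starting from "GIMMiCk": after the first operation, "HJNNjDl"; after the second, "HJNNJDL".
(Check on "AjaVOFuQdRs": → "BkbWPGvReSt" → "BKBWPGVREST" ✓)

HJNNJDL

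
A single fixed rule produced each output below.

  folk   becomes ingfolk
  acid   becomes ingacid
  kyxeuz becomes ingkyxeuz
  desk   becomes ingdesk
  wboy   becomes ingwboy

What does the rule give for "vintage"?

The rule is to prepend "ing".
Applying that to "vintage" gives "ingvintage".

ingvintage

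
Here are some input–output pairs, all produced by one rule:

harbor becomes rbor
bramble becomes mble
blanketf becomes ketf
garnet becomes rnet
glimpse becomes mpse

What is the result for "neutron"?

tron

The rule is to keep only the last 4 characters.
On "neutron" that produces "tron".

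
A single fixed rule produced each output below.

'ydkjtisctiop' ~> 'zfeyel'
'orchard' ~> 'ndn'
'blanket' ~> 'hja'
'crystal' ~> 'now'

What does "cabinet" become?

wea

In each case the input is transformed by: keep every other character starting from the second (positions 2nd, 4th, 6th, ...), then shift every letter 4 places backward in the alphabet (wrapping around).
Applying that to "cabinet" gives "wea".
(Check on "ydkjtisctiop": → "djicip" → "zfeyel" ✓)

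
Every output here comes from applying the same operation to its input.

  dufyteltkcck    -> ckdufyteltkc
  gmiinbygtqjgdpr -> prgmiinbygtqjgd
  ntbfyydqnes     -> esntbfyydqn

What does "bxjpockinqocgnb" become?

Rule — move the last 2 characters to the front (rotate right by 2).
Doing the same to "bxjpockinqocgnb": "nbbxjpockinqocg".

nbbxjpockinqocg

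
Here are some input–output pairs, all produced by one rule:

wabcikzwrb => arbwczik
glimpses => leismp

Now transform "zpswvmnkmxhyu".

pyshwxvmmkn

The transformation: take characters alternately from the front and the back (1st, last, 2nd, 2nd-last, ...), then delete the first 2 characters.
Applying both steps to "zpswvmnkmxhyu": "zupyshwxvmmkn", then "pyshwxvmmkn".
(Check on "glimpses": → "gsleismp" → "leismp" ✓)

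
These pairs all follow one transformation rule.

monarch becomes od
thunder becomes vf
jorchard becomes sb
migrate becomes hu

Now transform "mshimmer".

In each case the input is transformed by: keep one character in every 3, starting at position 3 (positions 3rd, 6th, 9th, ...), then shift every letter 1 place forward in the alphabet (wrapping around).
"mshimmer" → "hm" → "in".

in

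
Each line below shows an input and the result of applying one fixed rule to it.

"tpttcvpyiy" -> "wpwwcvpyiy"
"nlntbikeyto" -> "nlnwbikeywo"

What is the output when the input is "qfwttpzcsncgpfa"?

Rule — replace every "t" with "w".
On "qfwttpzcsncgpfa" that produces "qfwwwpzcsncgpfa".

qfwwwpzcsncgpfa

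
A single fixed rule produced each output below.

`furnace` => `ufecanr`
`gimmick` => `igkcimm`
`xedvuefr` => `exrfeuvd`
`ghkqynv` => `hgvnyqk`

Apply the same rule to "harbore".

Looking at the pairs, the operation is to reverse the string, then move the last 2 characters to the front (rotate right by 2).
Starting from "harbore": after the first operation, "erobrah"; after the second, "aherobr".
(Check on "gimmick": → "kcimmig" → "igkcimm" ✓)

aherobr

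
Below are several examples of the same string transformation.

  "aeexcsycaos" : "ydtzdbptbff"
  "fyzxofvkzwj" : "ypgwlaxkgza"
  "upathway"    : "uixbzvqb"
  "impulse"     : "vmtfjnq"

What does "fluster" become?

In each case the input is transformed by: move the first 3 characters to the end (rotate left by 3), then shift every letter 1 place forward in the alphabet (wrapping around).
Applying both steps to "fluster": "sterflu", then "tufsgmv".
(Check on "fyzxofvkzwj": → "xofvkzwjfyz" → "ypgwlaxkgza" ✓)

tufsgmv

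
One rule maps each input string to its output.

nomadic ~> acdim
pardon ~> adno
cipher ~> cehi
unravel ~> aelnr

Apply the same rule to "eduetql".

deelq

The transformation: sort the characters into alphabetical order, then delete the last 2 characters.
Applying both steps to "eduetql": "deelqtu", then "deelq".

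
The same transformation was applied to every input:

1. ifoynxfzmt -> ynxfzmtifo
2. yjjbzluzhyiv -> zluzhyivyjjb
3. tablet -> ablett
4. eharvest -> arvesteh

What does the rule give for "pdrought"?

What's happening: swap the front and back halves of the string, then move the last 2 characters to the front (rotate right by 2).
Working it through for "pdrought": intermediate "ughtpdro", final "roughtpd".

roughtpd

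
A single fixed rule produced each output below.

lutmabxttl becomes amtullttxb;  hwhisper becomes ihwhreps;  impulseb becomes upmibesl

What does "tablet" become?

battel

Rule — reverse the string, then swap the front and back halves of the string.
So "tablet" becomes "battel".
(Check on "impulseb": → "beslupmi" → "upmibesl" ✓)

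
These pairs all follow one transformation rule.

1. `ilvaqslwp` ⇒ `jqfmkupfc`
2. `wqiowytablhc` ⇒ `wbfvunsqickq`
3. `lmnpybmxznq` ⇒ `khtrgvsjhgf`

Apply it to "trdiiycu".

In each case the input is transformed by: shift every letter 6 places backward in the alphabet (wrapping around), then reverse the string.
On "trdiiycu": the first step gives "nlxccswo", and the second then gives "owsccxln".

owsccxln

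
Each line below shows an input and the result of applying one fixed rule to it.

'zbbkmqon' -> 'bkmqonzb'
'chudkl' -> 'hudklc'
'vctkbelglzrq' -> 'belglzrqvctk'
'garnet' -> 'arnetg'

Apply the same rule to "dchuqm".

chuqmd

The rule is to swap the front and back halves of the string, then move the last 2 characters to the front (rotate right by 2).
On "dchuqm" that produces "chuqmd".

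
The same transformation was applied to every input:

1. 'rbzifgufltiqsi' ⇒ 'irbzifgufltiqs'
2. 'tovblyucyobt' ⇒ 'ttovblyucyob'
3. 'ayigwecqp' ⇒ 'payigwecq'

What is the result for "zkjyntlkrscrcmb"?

bzkjyntlkrscrcm

In each case the input is transformed by: move the last character to the front.
Doing the same to "zkjyntlkrscrcmb": "bzkjyntlkrscrcm".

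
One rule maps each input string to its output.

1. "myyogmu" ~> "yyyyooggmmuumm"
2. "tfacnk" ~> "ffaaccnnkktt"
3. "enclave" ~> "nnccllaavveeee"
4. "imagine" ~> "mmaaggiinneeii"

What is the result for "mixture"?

iixxttuurreemm

Rule — double every character, then move the first 2 characters to the end (rotate left by 2).
Working it through for "mixture": intermediate "mmiixxttuurree", final "iixxttuurreemm".
(Check on "tfacnk": → "ttffaaccnnkk" → "ffaaccnnkktt" ✓)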